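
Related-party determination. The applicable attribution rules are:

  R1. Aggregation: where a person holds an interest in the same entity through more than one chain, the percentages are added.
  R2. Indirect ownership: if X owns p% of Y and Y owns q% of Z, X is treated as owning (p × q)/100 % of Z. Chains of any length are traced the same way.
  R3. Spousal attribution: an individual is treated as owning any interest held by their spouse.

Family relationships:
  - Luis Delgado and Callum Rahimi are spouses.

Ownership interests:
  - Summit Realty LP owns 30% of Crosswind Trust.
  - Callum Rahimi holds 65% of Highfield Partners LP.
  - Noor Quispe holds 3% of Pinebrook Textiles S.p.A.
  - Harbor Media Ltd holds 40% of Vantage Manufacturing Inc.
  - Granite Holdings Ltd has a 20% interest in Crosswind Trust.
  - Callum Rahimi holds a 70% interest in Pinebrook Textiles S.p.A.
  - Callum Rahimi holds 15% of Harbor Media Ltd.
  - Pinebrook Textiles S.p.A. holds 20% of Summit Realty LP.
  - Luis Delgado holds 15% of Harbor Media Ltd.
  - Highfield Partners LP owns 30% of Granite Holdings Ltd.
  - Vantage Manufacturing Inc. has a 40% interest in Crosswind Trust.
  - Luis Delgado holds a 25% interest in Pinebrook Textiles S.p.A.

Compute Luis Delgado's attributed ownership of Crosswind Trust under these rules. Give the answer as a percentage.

By spousal attribution (R3), Luis Delgado is treated as also owning Callum Rahimi's interest in Pinebrook Textiles S.p.A, giving 25% + 70% = 95%.
By spousal attribution (R3), Luis Delgado is treated as also owning Callum Rahimi's interest in Harbor Media Ltd, giving 15% + 15% = 30%.
By spousal attribution (R3), Luis Delgado is treated as owning Callum Rahimi's 65% interest in Highfield Partners LP.
Chain via Pinebrook Textiles S.p.A. → Summit Realty LP (R2): 95% × 20% × 30% = 5.7% of Crosswind Trust.
Chain via Harbor Media Ltd → Vantage Manufacturing Inc. (R2): 30% × 40% × 40% = 4.8% of Crosswind Trust.
Chain via Highfield Partners LP → Granite Holdings Ltd (R2): 65% × 30% × 20% = 3.9% of Crosswind Trust.
Aggregating (R1): 5.7% + 4.8% + 3.9% = 14.4%.

14.4%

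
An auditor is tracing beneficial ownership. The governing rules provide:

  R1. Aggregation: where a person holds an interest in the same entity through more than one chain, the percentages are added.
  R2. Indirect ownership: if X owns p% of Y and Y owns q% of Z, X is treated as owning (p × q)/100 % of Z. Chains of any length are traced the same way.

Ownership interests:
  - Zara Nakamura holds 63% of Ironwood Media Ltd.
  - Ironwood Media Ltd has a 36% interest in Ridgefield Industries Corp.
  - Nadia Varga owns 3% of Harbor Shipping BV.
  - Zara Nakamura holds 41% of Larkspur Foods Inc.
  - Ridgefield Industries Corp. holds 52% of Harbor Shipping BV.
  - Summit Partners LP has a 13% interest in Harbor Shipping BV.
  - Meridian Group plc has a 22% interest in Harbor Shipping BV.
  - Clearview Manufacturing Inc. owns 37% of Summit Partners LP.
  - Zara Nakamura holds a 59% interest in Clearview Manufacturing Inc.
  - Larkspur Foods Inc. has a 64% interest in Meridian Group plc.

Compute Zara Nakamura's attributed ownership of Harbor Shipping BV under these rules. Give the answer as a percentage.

20.4043%

Chain via Ironwood Media Ltd → Ridgefield Industries Corp. (R2): 63% × 36% × 52% = 11.7936% of Harbor Shipping BV.
Chain via Clearview Manufacturing Inc. → Summit Partners LP (R2): 59% × 37% × 13% = 2.8379% of Harbor Shipping BV.
Chain via Larkspur Foods Inc. → Meridian Group plc (R2): 41% × 64% × 22% = 5.7728% of Harbor Shipping BV.
Aggregating (R1): 11.7936% + 2.8379% + 5.7728% = 20.4043%.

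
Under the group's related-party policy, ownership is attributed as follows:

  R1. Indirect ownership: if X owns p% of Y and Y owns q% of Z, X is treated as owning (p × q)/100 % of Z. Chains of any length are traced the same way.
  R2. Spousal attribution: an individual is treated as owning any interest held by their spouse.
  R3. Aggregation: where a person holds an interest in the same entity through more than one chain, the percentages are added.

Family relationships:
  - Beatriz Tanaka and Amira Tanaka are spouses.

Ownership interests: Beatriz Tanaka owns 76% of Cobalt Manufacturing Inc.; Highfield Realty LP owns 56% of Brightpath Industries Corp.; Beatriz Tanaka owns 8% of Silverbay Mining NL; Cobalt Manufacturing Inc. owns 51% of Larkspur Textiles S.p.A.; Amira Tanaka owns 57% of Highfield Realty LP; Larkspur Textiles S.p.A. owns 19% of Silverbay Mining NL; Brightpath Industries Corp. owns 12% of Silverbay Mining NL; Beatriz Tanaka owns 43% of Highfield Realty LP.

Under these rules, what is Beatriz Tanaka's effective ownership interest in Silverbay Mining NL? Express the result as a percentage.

By spousal attribution (R2), Beatriz Tanaka is treated as also owning Amira Tanaka's interest in Highfield Realty LP, giving 43% + 57% = 100%.
Chain via Highfield Realty LP → Brightpath Industries Corp. (R1): 100% × 56% × 12% = 6.72% of Silverbay Mining NL.
Chain via Cobalt Manufacturing Inc. → Larkspur Textiles S.p.A. (R1): 76% × 51% × 19% = 7.3644% of Silverbay Mining NL.
Direct interest in Silverbay Mining NL: 8%.
Aggregating (R3): 6.72% + 7.3644% + 8% = 22.0844%.

22.0844%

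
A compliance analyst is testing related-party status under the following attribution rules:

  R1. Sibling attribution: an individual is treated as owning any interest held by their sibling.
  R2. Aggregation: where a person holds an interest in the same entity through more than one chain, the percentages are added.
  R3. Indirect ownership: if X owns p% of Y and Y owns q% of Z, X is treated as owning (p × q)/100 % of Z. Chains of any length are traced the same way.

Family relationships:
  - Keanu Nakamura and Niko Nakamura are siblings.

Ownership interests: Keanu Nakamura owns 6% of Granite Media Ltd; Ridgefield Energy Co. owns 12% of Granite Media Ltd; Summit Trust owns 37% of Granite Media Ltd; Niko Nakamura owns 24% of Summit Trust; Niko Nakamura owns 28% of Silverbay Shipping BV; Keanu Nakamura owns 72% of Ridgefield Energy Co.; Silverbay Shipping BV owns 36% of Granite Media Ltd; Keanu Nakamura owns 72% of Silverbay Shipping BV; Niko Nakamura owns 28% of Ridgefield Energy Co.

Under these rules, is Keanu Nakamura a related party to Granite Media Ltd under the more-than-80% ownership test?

No

By sibling attribution (R1), Keanu Nakamura is treated as also owning Niko Nakamura's interest in Silverbay Shipping BV, giving 72% + 28% = 100%.
By sibling attribution (R1), Keanu Nakamura is treated as also owning Niko Nakamura's interest in Ridgefield Energy Co, giving 72% + 28% = 100%.
By sibling attribution (R1), Keanu Nakamura is treated as owning Niko Nakamura's 24% interest in Summit Trust.
Chain via Silverbay Shipping BV (R3): 100% × 36% = 36% of Granite Media Ltd.
Chain via Ridgefield Energy Co. (R3): 100% × 12% = 12% of Granite Media Ltd.
Direct interest in Granite Media Ltd: 6%.
Chain via Summit Trust (R3): 24% × 37% = 8.88% of Granite Media Ltd.
Aggregating (R2): 36% + 12% + 6% + 8.88% = 62.88%.
62.88% does not exceed the 80% threshold, so Keanu is not a related party to Granite Media Ltd.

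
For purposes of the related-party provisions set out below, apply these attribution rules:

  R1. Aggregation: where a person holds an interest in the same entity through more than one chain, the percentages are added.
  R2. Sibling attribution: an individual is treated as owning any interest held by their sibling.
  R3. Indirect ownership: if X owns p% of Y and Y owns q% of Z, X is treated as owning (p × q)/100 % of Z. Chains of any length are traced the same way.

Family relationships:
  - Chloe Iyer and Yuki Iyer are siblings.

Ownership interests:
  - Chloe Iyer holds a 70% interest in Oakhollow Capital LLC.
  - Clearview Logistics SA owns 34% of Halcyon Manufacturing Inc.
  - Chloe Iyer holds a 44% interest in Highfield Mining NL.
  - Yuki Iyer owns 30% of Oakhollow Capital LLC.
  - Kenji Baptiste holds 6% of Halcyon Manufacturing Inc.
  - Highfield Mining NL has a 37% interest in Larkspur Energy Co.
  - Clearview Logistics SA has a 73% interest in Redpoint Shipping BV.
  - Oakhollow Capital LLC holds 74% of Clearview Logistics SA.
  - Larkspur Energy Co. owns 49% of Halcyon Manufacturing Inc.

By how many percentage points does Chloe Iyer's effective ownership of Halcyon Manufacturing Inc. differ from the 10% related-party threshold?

By sibling attribution (R2), Chloe Iyer is treated as also owning Yuki Iyer's interest in Oakhollow Capital LLC, giving 70% + 30% = 100%.
Chain via Highfield Mining NL → Larkspur Energy Co. (R3): 44% × 37% × 49% = 7.9772% of Halcyon Manufacturing Inc.
Chain via Oakhollow Capital LLC → Clearview Logistics SA (R3): 100% × 74% × 34% = 25.16% of Halcyon Manufacturing Inc.
Aggregating (R1): 7.9772% + 25.16% = 33.1372%.
33.1372% exceeds the 10% threshold by 23.1372 percentage points.

23.1372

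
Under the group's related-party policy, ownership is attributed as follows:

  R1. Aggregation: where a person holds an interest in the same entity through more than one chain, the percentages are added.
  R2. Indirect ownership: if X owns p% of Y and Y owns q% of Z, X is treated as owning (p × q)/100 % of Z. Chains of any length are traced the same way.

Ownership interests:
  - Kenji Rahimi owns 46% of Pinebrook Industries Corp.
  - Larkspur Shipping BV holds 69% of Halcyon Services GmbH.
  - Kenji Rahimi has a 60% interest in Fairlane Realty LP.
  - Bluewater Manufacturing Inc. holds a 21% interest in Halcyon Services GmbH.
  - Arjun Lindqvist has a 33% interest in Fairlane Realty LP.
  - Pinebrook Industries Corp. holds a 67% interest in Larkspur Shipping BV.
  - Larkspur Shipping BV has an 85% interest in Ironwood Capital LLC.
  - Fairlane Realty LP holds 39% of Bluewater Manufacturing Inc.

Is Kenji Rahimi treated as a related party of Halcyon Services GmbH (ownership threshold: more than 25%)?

Yes

Chain via Fairlane Realty LP → Bluewater Manufacturing Inc. (R2): 60% × 39% × 21% = 4.914% of Halcyon Services GmbH.
Chain via Pinebrook Industries Corp. → Larkspur Shipping BV (R2): 46% × 67% × 69% = 21.2658% of Halcyon Services GmbH.
Aggregating (R1): 4.914% + 21.2658% = 26.1798%.
26.1798% exceeds the 25% threshold, so Kenji is a related party to Halcyon Services GmbH.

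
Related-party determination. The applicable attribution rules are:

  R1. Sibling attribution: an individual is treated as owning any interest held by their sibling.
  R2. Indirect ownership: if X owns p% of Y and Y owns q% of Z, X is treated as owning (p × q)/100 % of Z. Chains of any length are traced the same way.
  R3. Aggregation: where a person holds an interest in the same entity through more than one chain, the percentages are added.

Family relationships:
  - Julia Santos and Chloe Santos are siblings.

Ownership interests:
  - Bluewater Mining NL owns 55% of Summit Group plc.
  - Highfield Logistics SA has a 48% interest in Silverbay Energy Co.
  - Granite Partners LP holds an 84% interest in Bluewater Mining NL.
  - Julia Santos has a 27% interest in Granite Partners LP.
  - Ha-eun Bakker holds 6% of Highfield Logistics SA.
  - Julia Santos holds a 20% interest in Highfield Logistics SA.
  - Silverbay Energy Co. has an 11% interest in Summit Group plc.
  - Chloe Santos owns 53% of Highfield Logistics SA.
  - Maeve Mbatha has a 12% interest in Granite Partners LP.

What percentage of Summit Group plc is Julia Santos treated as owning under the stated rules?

16.3284%

By sibling attribution (R1), Julia Santos is treated as also owning Chloe Santos's interest in Highfield Logistics SA, giving 20% + 53% = 73%.
Chain via Highfield Logistics SA → Silverbay Energy Co. (R2): 73% × 48% × 11% = 3.8544% of Summit Group plc.
Chain via Granite Partners LP → Bluewater Mining NL (R2): 27% × 84% × 55% = 12.474% of Summit Group plc.
Aggregating (R3): 3.8544% + 12.474% = 16.3284%.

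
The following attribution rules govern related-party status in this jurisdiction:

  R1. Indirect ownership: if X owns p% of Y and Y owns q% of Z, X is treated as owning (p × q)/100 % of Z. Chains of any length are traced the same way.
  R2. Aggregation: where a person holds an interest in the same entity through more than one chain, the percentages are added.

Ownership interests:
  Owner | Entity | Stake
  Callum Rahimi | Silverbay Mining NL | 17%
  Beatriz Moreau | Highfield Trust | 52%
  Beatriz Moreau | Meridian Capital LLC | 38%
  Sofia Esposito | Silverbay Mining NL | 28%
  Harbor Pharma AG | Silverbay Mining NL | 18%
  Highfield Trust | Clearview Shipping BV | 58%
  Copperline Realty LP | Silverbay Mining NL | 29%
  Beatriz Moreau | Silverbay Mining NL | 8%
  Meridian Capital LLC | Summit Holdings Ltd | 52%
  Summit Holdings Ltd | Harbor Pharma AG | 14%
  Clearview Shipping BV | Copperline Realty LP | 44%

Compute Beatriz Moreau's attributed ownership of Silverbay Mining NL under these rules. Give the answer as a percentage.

12.346368%

Chain via Highfield Trust → Clearview Shipping BV → Copperline Realty LP (R1): 52% × 58% × 44% × 29% = 3.848416% of Silverbay Mining NL.
Chain via Meridian Capital LLC → Summit Holdings Ltd → Harbor Pharma AG (R1): 38% × 52% × 14% × 18% = 0.497952% of Silverbay Mining NL.
Direct interest in Silverbay Mining NL: 8%.
Aggregating (R2): 3.848416% + 0.497952% + 8% = 12.346368%.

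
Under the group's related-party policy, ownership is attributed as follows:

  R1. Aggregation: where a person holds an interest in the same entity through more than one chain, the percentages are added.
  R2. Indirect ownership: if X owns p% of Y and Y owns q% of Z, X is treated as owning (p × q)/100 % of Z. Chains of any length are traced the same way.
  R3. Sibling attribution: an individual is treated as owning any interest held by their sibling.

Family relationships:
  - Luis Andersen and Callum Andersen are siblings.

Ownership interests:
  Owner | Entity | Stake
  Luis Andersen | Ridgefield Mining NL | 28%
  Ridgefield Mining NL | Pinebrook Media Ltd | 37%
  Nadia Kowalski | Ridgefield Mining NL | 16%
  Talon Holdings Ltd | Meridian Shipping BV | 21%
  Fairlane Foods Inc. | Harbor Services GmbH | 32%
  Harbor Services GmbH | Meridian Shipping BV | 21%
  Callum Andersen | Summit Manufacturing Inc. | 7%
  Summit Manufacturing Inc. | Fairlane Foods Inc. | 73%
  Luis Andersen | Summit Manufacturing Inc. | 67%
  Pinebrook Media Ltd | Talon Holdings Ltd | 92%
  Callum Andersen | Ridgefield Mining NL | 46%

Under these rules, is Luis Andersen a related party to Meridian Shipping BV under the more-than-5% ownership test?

Yes

By sibling attribution (R3), Luis Andersen is treated as also owning Callum Andersen's interest in Ridgefield Mining NL, giving 28% + 46% = 74%.
By sibling attribution (R3), Luis Andersen is treated as also owning Callum Andersen's interest in Summit Manufacturing Inc, giving 67% + 7% = 74%.
Chain via Ridgefield Mining NL → Pinebrook Media Ltd → Talon Holdings Ltd (R2): 74% × 37% × 92% × 21% = 5.289816% of Meridian Shipping BV.
Chain via Summit Manufacturing Inc. → Fairlane Foods Inc. → Harbor Services GmbH (R2): 74% × 73% × 32% × 21% = 3.630144% of Meridian Shipping BV.
Aggregating (R1): 5.289816% + 3.630144% = 8.91996%.
8.91996% exceeds the 5% threshold, so Luis is a related party to Meridian Shipping BV.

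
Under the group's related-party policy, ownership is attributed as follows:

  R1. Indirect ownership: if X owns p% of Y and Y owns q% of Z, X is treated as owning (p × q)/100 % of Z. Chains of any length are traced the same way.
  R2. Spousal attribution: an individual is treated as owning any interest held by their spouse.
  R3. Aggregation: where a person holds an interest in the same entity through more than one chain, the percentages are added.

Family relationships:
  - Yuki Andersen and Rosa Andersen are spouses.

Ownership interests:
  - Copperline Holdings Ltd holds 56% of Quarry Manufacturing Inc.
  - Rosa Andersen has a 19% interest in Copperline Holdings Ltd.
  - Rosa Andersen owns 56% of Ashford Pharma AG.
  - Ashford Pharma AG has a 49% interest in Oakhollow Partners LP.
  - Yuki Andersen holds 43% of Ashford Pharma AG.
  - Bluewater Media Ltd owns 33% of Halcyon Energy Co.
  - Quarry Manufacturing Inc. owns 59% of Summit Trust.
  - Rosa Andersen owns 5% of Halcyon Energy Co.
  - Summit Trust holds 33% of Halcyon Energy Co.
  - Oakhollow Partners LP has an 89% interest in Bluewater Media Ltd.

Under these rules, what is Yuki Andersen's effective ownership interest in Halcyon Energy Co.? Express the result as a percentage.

By spousal attribution (R2), Yuki Andersen is treated as also owning Rosa Andersen's interest in Ashford Pharma AG, giving 43% + 56% = 99%.
By spousal attribution (R2), Yuki Andersen is treated as owning Rosa Andersen's 19% interest in Copperline Holdings Ltd.
By spousal attribution (R2), Yuki Andersen is treated as owning Rosa Andersen's 5% interest in Halcyon Energy Co.
Chain via Ashford Pharma AG → Oakhollow Partners LP → Bluewater Media Ltd (R1): 99% × 49% × 89% × 33% = 14.247387% of Halcyon Energy Co.
Chain via Copperline Holdings Ltd → Quarry Manufacturing Inc. → Summit Trust (R1): 19% × 56% × 59% × 33% = 2.071608% of Halcyon Energy Co.
Direct interest in Halcyon Energy Co: 5%.
Aggregating (R3): 14.247387% + 2.071608% + 5% = 21.318995%.

21.318995%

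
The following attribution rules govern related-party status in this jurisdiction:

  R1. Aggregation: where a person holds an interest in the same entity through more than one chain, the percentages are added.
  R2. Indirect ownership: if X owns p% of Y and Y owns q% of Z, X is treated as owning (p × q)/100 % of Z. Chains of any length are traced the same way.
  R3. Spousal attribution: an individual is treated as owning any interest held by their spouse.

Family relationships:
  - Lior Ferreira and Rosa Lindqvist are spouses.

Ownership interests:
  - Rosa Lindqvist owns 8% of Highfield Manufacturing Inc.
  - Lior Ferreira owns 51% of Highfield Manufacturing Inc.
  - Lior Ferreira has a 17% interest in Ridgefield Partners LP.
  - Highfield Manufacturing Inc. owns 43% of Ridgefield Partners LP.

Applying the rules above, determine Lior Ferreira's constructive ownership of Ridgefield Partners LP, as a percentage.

By spousal attribution (R3), Lior Ferreira is treated as also owning Rosa Lindqvist's interest in Highfield Manufacturing Inc, giving 51% + 8% = 59%.
Chain via Highfield Manufacturing Inc. (R2): 59% × 43% = 25.37% of Ridgefield Partners LP.
Direct interest in Ridgefield Partners LP: 17%.
Aggregating (R1): 25.37% + 17% = 42.37%.

42.37%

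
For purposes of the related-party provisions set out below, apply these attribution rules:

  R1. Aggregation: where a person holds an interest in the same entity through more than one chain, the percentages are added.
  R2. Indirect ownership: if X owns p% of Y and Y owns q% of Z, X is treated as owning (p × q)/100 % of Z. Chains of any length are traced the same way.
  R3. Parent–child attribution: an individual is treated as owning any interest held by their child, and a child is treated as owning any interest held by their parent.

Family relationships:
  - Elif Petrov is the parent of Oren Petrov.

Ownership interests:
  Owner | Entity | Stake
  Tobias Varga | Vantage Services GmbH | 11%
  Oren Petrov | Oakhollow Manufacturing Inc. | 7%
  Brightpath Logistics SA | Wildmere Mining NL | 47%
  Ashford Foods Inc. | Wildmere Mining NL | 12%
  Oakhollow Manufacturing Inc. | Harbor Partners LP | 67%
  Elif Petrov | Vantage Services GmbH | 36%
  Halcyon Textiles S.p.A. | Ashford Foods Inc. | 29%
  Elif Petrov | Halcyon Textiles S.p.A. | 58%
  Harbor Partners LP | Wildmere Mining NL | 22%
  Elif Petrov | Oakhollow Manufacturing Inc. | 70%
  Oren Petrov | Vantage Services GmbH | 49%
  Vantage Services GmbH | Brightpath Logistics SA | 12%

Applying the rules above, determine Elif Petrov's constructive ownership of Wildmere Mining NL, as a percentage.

By parent–child attribution (R3), Elif Petrov is treated as also owning Oren Petrov's interest in Vantage Services GmbH, giving 36% + 49% = 85%.
By parent–child attribution (R3), Elif Petrov is treated as also owning Oren Petrov's interest in Oakhollow Manufacturing Inc, giving 70% + 7% = 77%.
Chain via Halcyon Textiles S.p.A. → Ashford Foods Inc. (R2): 58% × 29% × 12% = 2.0184% of Wildmere Mining NL.
Chain via Vantage Services GmbH → Brightpath Logistics SA (R2): 85% × 12% × 47% = 4.794% of Wildmere Mining NL.
Chain via Oakhollow Manufacturing Inc. → Harbor Partners LP (R2): 77% × 67% × 22% = 11.3498% of Wildmere Mining NL.
Aggregating (R1): 2.0184% + 4.794% + 11.3498% = 18.1622%.

18.1622%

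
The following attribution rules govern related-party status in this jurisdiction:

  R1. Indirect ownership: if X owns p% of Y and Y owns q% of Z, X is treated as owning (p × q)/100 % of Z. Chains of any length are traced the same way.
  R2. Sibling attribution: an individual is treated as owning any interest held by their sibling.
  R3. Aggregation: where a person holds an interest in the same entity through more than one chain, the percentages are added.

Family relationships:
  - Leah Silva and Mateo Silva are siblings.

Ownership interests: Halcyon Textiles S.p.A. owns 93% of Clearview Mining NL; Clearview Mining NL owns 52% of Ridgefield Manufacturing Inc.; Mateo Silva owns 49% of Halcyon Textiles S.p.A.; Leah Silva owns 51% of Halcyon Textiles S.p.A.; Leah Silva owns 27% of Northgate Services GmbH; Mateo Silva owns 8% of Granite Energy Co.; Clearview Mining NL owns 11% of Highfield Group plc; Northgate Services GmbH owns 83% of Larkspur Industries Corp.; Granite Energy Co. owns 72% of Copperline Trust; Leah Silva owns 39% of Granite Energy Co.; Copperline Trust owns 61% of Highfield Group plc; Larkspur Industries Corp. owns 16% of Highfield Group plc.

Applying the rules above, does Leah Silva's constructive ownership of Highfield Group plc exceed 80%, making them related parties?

By sibling attribution (R2), Leah Silva is treated as also owning Mateo Silva's interest in Granite Energy Co, giving 39% + 8% = 47%.
By sibling attribution (R2), Leah Silva is treated as also owning Mateo Silva's interest in Halcyon Textiles S.p.A, giving 51% + 49% = 100%.
Chain via Northgate Services GmbH → Larkspur Industries Corp. (R1): 27% × 83% × 16% = 3.5856% of Highfield Group plc.
Chain via Granite Energy Co. → Copperline Trust (R1): 47% × 72% × 61% = 20.6424% of Highfield Group plc.
Chain via Halcyon Textiles S.p.A. → Clearview Mining NL (R1): 100% × 93% × 11% = 10.23% of Highfield Group plc.
Aggregating (R3): 3.5856% + 20.6424% + 10.23% = 34.458%.
34.458% does not exceed the 80% threshold, so Leah is not a related party to Highfield Group plc.

No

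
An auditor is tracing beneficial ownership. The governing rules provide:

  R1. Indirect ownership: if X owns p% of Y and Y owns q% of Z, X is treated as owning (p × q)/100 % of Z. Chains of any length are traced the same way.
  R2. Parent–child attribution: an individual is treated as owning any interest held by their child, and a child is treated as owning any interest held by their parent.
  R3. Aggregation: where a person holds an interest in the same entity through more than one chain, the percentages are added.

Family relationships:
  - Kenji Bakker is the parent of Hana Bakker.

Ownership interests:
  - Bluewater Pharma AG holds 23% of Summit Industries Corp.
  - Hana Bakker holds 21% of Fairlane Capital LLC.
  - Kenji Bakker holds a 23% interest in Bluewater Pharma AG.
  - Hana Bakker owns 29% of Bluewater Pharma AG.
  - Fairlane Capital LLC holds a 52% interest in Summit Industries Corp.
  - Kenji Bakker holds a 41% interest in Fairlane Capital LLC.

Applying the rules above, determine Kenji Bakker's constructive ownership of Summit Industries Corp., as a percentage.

44.2%

By parent–child attribution (R2), Kenji Bakker is treated as also owning Hana Bakker's interest in Fairlane Capital LLC, giving 41% + 21% = 62%.
By parent–child attribution (R2), Kenji Bakker is treated as also owning Hana Bakker's interest in Bluewater Pharma AG, giving 23% + 29% = 52%.
Chain via Fairlane Capital LLC (R1): 62% × 52% = 32.24% of Summit Industries Corp.
Chain via Bluewater Pharma AG (R1): 52% × 23% = 11.96% of Summit Industries Corp.
Aggregating (R3): 32.24% + 11.96% = 44.2%.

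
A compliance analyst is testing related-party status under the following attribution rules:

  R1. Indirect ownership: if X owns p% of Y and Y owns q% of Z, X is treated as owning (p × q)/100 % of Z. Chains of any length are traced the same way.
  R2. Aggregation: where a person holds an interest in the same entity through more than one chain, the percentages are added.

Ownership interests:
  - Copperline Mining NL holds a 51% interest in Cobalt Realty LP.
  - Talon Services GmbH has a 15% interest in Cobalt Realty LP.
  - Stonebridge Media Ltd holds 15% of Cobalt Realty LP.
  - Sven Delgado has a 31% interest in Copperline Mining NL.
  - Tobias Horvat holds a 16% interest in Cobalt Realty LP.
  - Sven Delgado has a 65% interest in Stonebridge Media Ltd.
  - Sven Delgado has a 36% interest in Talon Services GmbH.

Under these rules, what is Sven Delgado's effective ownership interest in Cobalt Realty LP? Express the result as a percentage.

Chain via Copperline Mining NL (R1): 31% × 51% = 15.81% of Cobalt Realty LP.
Chain via Talon Services GmbH (R1): 36% × 15% = 5.4% of Cobalt Realty LP.
Chain via Stonebridge Media Ltd (R1): 65% × 15% = 9.75% of Cobalt Realty LP.
Aggregating (R2): 15.81% + 5.4% + 9.75% = 30.96%.

30.96%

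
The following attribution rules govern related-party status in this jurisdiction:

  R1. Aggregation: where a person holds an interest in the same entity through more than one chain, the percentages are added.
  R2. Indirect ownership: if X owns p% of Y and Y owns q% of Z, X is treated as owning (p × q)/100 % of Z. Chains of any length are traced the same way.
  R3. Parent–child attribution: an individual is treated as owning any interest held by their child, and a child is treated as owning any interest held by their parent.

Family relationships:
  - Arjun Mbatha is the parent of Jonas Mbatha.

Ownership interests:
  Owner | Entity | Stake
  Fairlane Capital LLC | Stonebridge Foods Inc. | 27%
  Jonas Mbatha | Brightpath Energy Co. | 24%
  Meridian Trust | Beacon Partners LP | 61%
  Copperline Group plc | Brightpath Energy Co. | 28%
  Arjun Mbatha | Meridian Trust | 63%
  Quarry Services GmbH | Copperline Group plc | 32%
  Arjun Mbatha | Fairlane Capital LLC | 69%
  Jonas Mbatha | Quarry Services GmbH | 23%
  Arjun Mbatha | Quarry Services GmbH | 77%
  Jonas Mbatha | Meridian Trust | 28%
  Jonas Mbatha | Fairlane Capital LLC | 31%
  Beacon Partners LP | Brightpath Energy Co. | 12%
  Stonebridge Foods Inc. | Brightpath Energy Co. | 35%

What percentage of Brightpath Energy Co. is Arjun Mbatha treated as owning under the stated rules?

By parent–child attribution (R3), Arjun Mbatha is treated as also owning Jonas Mbatha's interest in Fairlane Capital LLC, giving 69% + 31% = 100%.
By parent–child attribution (R3), Arjun Mbatha is treated as also owning Jonas Mbatha's interest in Quarry Services GmbH, giving 77% + 23% = 100%.
By parent–child attribution (R3), Arjun Mbatha is treated as also owning Jonas Mbatha's interest in Meridian Trust, giving 63% + 28% = 91%.
By parent–child attribution (R3), Arjun Mbatha is treated as owning Jonas Mbatha's 24% interest in Brightpath Energy Co.
Chain via Fairlane Capital LLC → Stonebridge Foods Inc. (R2): 100% × 27% × 35% = 9.45% of Brightpath Energy Co.
Chain via Quarry Services GmbH → Copperline Group plc (R2): 100% × 32% × 28% = 8.96% of Brightpath Energy Co.
Chain via Meridian Trust → Beacon Partners LP (R2): 91% × 61% × 12% = 6.6612% of Brightpath Energy Co.
Direct interest in Brightpath Energy Co: 24%.
Aggregating (R1): 9.45% + 8.96% + 6.6612% + 24% = 49.0712%.

49.0712%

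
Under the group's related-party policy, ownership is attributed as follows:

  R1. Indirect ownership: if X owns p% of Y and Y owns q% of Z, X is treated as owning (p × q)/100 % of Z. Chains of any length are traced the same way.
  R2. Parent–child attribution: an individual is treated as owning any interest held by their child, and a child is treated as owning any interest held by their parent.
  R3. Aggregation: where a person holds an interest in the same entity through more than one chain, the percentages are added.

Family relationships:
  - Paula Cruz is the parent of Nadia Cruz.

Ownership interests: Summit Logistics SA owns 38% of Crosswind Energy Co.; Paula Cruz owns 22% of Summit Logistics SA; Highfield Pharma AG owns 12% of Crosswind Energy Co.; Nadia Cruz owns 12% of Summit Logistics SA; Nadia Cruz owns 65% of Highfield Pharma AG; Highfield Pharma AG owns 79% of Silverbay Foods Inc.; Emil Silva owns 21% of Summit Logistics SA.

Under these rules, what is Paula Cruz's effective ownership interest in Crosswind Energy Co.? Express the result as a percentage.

20.72%

By parent–child attribution (R2), Paula Cruz is treated as also owning Nadia Cruz's interest in Summit Logistics SA, giving 22% + 12% = 34%.
By parent–child attribution (R2), Paula Cruz is treated as owning Nadia Cruz's 65% interest in Highfield Pharma AG.
Chain via Summit Logistics SA (R1): 34% × 38% = 12.92% of Crosswind Energy Co.
Chain via Highfield Pharma AG (R1): 65% × 12% = 7.8% of Crosswind Energy Co.
Aggregating (R3): 12.92% + 7.8% = 20.72%.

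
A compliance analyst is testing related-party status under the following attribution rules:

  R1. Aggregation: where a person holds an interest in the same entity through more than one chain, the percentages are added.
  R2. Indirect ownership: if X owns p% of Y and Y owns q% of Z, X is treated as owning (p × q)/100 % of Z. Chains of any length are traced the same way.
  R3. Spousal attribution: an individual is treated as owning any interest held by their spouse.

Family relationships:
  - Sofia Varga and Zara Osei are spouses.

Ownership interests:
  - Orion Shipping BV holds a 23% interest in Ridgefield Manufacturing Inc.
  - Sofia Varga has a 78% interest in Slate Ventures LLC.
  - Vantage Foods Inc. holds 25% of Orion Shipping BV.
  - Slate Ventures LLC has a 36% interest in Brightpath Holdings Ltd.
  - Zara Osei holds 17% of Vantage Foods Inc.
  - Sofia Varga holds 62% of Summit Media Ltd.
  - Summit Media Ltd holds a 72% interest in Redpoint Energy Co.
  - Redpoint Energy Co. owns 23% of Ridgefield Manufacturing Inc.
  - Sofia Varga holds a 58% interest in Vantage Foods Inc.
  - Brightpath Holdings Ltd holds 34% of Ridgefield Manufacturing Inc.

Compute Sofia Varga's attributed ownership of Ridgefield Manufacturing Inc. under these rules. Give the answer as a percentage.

24.1269%

By spousal attribution (R3), Sofia Varga is treated as also owning Zara Osei's interest in Vantage Foods Inc, giving 58% + 17% = 75%.
Chain via Summit Media Ltd → Redpoint Energy Co. (R2): 62% × 72% × 23% = 10.2672% of Ridgefield Manufacturing Inc.
Chain via Vantage Foods Inc. → Orion Shipping BV (R2): 75% × 25% × 23% = 4.3125% of Ridgefield Manufacturing Inc.
Chain via Slate Ventures LLC → Brightpath Holdings Ltd (R2): 78% × 36% × 34% = 9.5472% of Ridgefield Manufacturing Inc.
Aggregating (R1): 10.2672% + 4.3125% + 9.5472% = 24.1269%.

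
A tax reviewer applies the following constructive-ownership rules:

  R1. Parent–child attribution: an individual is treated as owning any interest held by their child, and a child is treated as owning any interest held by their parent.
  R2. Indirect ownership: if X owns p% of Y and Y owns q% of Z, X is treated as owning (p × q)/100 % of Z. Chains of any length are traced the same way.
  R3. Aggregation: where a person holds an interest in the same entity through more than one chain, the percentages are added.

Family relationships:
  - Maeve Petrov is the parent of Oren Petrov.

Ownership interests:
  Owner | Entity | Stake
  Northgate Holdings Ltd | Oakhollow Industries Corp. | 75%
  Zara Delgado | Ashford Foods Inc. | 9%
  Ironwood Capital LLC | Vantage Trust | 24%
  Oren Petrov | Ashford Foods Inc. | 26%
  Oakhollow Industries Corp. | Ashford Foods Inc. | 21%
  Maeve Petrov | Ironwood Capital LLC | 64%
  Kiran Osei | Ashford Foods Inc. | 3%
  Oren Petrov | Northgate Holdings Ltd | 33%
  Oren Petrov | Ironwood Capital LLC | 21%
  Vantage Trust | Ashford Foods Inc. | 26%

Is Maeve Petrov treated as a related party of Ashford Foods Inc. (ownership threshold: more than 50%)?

No

By parent–child attribution (R1), Maeve Petrov is treated as also owning Oren Petrov's interest in Ironwood Capital LLC, giving 64% + 21% = 85%.
By parent–child attribution (R1), Maeve Petrov is treated as owning Oren Petrov's 33% interest in Northgate Holdings Ltd.
By parent–child attribution (R1), Maeve Petrov is treated as owning Oren Petrov's 26% interest in Ashford Foods Inc.
Chain via Ironwood Capital LLC → Vantage Trust (R2): 85% × 24% × 26% = 5.304% of Ashford Foods Inc.
Chain via Northgate Holdings Ltd → Oakhollow Industries Corp. (R2): 33% × 75% × 21% = 5.1975% of Ashford Foods Inc.
Direct interest in Ashford Foods Inc: 26%.
Aggregating (R3): 5.304% + 5.1975% + 26% = 36.5015%.
36.5015% does not exceed the 50% threshold, so Maeve is not a related party to Ashford Foods Inc.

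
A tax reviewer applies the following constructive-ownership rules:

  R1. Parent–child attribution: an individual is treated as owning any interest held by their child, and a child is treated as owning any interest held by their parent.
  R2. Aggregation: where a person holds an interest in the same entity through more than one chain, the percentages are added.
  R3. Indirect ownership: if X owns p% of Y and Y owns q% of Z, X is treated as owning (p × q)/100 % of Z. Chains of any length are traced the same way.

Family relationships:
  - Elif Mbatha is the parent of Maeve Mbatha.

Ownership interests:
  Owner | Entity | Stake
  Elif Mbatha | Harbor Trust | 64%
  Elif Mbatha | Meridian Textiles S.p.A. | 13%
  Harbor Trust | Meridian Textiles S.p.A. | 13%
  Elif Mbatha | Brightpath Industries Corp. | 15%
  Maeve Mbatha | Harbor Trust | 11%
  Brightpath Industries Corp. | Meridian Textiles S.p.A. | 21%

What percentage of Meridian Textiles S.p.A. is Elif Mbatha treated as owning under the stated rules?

By parent–child attribution (R1), Elif Mbatha is treated as also owning Maeve Mbatha's interest in Harbor Trust, giving 64% + 11% = 75%.
Chain via Brightpath Industries Corp. (R3): 15% × 21% = 3.15% of Meridian Textiles S.p.A.
Chain via Harbor Trust (R3): 75% × 13% = 9.75% of Meridian Textiles S.p.A.
Direct interest in Meridian Textiles S.p.A: 13%.
Aggregating (R2): 3.15% + 9.75% + 13% = 25.9%.

25.9%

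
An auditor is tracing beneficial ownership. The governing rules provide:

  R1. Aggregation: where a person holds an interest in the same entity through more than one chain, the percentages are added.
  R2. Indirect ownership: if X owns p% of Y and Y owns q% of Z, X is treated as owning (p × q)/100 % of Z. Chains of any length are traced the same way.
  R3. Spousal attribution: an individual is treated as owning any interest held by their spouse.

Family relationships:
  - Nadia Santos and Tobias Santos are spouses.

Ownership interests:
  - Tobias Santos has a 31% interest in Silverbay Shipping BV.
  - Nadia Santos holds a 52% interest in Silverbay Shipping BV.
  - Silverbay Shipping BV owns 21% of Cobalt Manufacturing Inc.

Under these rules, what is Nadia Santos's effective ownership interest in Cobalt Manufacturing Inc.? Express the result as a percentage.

By spousal attribution (R3), Nadia Santos is treated as also owning Tobias Santos's interest in Silverbay Shipping BV, giving 52% + 31% = 83%.
Chain via Silverbay Shipping BV (R2): 83% × 21% = 17.43% of Cobalt Manufacturing Inc.

17.43%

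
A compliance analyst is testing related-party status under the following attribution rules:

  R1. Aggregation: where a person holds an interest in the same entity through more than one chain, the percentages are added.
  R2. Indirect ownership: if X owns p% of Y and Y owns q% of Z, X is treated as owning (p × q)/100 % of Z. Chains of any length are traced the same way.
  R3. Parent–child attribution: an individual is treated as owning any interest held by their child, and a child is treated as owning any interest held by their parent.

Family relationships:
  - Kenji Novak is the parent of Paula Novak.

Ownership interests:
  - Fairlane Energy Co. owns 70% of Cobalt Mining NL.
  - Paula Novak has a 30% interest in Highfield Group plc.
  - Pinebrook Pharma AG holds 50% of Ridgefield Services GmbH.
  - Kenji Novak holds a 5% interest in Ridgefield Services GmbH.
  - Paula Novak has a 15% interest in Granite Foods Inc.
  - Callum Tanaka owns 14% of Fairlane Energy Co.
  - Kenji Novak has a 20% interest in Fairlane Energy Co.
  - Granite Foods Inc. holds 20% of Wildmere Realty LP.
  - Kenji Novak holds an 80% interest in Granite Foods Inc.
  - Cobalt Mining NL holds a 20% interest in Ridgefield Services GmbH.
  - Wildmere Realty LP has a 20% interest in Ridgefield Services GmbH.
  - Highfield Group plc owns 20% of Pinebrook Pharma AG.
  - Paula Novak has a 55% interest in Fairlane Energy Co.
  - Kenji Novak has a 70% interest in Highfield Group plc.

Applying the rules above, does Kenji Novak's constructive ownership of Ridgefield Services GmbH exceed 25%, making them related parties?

By parent–child attribution (R3), Kenji Novak is treated as also owning Paula Novak's interest in Granite Foods Inc, giving 80% + 15% = 95%.
By parent–child attribution (R3), Kenji Novak is treated as also owning Paula Novak's interest in Highfield Group plc, giving 70% + 30% = 100%.
By parent–child attribution (R3), Kenji Novak is treated as also owning Paula Novak's interest in Fairlane Energy Co, giving 20% + 55% = 75%.
Chain via Granite Foods Inc. → Wildmere Realty LP (R2): 95% × 20% × 20% = 3.8% of Ridgefield Services GmbH.
Chain via Highfield Group plc → Pinebrook Pharma AG (R2): 100% × 20% × 50% = 10% of Ridgefield Services GmbH.
Chain via Fairlane Energy Co. → Cobalt Mining NL (R2): 75% × 70% × 20% = 10.5% of Ridgefield Services GmbH.
Direct interest in Ridgefield Services GmbH: 5%.
Aggregating (R1): 3.8% + 10% + 10.5% + 5% = 29.3%.
29.3% exceeds the 25% threshold, so Kenji is a related party to Ridgefield Services GmbH.

Yes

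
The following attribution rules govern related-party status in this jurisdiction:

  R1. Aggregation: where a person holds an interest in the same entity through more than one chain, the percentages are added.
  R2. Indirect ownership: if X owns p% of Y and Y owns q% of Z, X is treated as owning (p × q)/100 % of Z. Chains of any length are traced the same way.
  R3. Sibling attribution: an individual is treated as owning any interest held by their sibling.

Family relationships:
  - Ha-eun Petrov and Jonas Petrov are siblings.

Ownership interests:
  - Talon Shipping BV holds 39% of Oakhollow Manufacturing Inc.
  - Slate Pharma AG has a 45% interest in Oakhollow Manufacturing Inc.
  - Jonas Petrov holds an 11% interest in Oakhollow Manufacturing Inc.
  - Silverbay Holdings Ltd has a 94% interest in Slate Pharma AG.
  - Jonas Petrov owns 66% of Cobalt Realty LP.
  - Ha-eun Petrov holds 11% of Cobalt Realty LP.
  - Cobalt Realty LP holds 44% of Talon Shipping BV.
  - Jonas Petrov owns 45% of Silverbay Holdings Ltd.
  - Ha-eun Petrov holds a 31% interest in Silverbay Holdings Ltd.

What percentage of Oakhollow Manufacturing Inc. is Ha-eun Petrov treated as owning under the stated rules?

By sibling attribution (R3), Ha-eun Petrov is treated as also owning Jonas Petrov's interest in Cobalt Realty LP, giving 11% + 66% = 77%.
By sibling attribution (R3), Ha-eun Petrov is treated as also owning Jonas Petrov's interest in Silverbay Holdings Ltd, giving 31% + 45% = 76%.
By sibling attribution (R3), Ha-eun Petrov is treated as owning Jonas Petrov's 11% interest in Oakhollow Manufacturing Inc.
Chain via Cobalt Realty LP → Talon Shipping BV (R2): 77% × 44% × 39% = 13.2132% of Oakhollow Manufacturing Inc.
Chain via Silverbay Holdings Ltd → Slate Pharma AG (R2): 76% × 94% × 45% = 32.148% of Oakhollow Manufacturing Inc.
Direct interest in Oakhollow Manufacturing Inc: 11%.
Aggregating (R1): 13.2132% + 32.148% + 11% = 56.3612%.

56.3612%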